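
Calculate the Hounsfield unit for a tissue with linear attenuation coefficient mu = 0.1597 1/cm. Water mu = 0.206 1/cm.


HU = ((mu_tissue - mu_water) / mu_water) * 1000
HU = ((0.1597 - 0.206) / 0.206) * 1000
HU = -224.8


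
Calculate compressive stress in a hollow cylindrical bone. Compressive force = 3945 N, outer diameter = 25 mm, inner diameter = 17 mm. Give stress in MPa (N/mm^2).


A = pi*(r_o^2 - r_i^2)
r_o = 12.5 mm, r_i = 8.5 mm
A = 263.894 mm^2
sigma = F/A = 3945 / 263.894
sigma = 14.95 MPa


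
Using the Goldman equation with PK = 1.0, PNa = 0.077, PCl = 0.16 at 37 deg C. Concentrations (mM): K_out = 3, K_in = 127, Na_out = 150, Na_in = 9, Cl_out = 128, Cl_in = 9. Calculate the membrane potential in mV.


Vm = (RT/F)*ln((PK*Ko + PNa*Nao + PCl*Cli)/(PK*Ki + PNa*Nai + PCl*Clo))
Numer = 15.99, Denom = 148.173
Vm = -59.5 mV


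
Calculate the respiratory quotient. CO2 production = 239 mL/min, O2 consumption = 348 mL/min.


RQ = VCO2 / VO2
RQ = 239 / 348
RQ = 0.6868


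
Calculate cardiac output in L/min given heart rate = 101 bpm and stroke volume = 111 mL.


CO = HR * SV
CO = 101 * 111 / 1000
CO = 11.21 L/min


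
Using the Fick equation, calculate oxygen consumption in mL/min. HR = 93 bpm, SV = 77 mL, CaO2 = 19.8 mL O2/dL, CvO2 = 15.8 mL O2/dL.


CO = HR*SV = 93*77/1000 = 7.161 L/min
a-v O2 diff = 19.8 - 15.8 = 4 mL/dL
VO2 = CO * (CaO2-CvO2) * 10 dL/L
VO2 = 7.161 * 4 * 10
VO2 = 286.4 mL/min


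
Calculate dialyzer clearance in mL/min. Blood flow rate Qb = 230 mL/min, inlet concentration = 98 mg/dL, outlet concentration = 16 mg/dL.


K = Qb * (Cb_in - Cb_out) / Cb_in
K = 230 * (98 - 16) / 98
K = 192.4 mL/min


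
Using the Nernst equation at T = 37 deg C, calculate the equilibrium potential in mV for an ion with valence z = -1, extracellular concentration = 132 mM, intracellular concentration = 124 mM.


E = (RT/(zF)) * ln(C_out/C_in)
T = 37 + 273.15 = 310.15 K
E = (8.314 * 310.15 / (-1 * 96485)) * ln(132/124)
E = -1.671 mV


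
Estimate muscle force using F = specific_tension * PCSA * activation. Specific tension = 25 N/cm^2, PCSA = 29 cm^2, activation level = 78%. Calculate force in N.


F = sigma * PCSA * activation
F = 25 * 29 * 0.78
F = 565.5 N


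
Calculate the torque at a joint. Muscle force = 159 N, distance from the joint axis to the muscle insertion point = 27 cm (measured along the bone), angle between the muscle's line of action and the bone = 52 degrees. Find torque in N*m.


Torque = F * d * sin(theta)   (moment arm = d*sin(theta))
d = 27 cm = 0.27 m
Torque = 159 * 0.27 * sin(52)
Torque = 33.83 N*m


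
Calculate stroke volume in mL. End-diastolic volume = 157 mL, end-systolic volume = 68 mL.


SV = EDV - ESV
SV = 157 - 68
SV = 89 mL


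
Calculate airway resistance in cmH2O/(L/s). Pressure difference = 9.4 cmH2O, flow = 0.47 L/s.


R = dP / flow
R = 9.4 / 0.47
R = 20 cmH2O/(L/s)


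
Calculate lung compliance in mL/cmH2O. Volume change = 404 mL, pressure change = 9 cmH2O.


C = dV / dP
C = 404 / 9
C = 44.89 mL/cmH2O


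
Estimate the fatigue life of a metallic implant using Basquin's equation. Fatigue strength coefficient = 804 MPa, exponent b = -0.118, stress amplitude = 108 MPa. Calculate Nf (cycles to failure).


sigma_a = sigma_f' * (2Nf)^b
2Nf = (sigma_a/sigma_f')^(1/b)
2Nf = (108/804)^(1/-0.118)
2Nf = 24457342
Nf = 1.2229e+07


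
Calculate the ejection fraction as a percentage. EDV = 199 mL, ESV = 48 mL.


SV = EDV - ESV = 199 - 48 = 151 mL
EF = SV/EDV * 100 = 151/199 * 100
EF = 75.88%


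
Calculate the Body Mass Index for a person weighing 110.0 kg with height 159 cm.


BMI = weight / height^2
height = 159 cm = 1.59 m
BMI = 110.0 / 1.59^2
BMI = 43.51 kg/m^2


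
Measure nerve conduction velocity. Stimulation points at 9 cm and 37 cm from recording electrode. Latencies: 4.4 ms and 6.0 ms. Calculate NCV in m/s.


Distance = (37 - 9) / 100 = 0.28 m
dt = (6.0 - 4.4) / 1000 = 0.0016 s
NCV = dist / dt = 175 m/s


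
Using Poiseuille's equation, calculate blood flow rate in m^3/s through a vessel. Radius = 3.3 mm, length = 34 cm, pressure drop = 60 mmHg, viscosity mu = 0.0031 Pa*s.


Q = pi*r^4*dP / (8*mu*L)
r = 0.0033 m, L = 0.34 m
dP = 60 mmHg = 7999.32 Pa
Q = 3.5345e-04 m^3/s


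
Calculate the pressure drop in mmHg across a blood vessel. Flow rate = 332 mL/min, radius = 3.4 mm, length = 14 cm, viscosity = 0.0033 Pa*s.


dP = 8*mu*L*Q / (pi*r^4)
Q = 332 mL/min = 5.53333e-06 m^3/s
dP = 48.7139 Pa = 48.7139 / 133.322 mmHg = 0.3654 mmHg


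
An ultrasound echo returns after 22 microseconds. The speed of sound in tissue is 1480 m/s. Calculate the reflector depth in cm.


depth = c * t / 2
t = 22 us = 2.2000e-05 s
depth = 1480 * 2.2000e-05 / 2
depth = 0.01628 m = 1.628 cm


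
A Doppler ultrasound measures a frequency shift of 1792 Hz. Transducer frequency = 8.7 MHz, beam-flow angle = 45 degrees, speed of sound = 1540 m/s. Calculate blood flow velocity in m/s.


v = fd * c / (2 * f0 * cos(theta))
v = 1792 * 1540 / (2 * 8.7000e+06 * cos(45))
v = 0.2243 m/s


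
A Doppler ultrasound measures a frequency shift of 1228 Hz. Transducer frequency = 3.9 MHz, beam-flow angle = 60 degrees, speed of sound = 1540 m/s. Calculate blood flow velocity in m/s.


v = fd * c / (2 * f0 * cos(theta))
v = 1228 * 1540 / (2 * 3.9000e+06 * cos(60))
v = 0.4849 m/s


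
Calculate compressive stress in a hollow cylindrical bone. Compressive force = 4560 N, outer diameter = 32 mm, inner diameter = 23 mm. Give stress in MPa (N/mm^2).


A = pi*(r_o^2 - r_i^2)
r_o = 16 mm, r_i = 11.5 mm
A = 388.772 mm^2
sigma = F/A = 4560 / 388.772
sigma = 11.73 MPa


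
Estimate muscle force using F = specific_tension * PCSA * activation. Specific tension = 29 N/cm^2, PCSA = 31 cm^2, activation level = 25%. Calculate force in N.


F = sigma * PCSA * activation
F = 29 * 31 * 0.25
F = 224.8 N


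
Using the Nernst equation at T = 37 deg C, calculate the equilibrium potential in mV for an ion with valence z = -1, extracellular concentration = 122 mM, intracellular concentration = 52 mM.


E = (RT/(zF)) * ln(C_out/C_in)
T = 37 + 273.15 = 310.15 K
E = (8.314 * 310.15 / (-1 * 96485)) * ln(122/52)
E = -22.79 mV


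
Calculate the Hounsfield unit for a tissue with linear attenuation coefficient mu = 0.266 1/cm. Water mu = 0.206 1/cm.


HU = ((mu_tissue - mu_water) / mu_water) * 1000
HU = ((0.266 - 0.206) / 0.206) * 1000
HU = 291.3


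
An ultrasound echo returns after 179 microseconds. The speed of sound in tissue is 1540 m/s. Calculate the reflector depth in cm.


depth = c * t / 2
t = 179 us = 1.7900e-04 s
depth = 1540 * 1.7900e-04 / 2
depth = 0.13783 m = 13.783 cm


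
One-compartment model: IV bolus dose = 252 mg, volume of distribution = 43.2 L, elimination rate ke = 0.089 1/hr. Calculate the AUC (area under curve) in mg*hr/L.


C0 = Dose/Vd = 252/43.2 = 5.83333 mg/L
AUC = C0/ke = 5.83333/0.089
AUC = 65.54 mg*hr/L


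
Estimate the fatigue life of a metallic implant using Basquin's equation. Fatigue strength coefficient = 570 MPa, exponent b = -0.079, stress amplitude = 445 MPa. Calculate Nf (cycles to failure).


sigma_a = sigma_f' * (2Nf)^b
2Nf = (sigma_a/sigma_f')^(1/b)
2Nf = (445/570)^(1/-0.079)
2Nf = 22.958706
Nf = 11.48


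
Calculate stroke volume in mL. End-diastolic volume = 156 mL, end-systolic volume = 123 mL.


SV = EDV - ESV
SV = 156 - 123
SV = 33 mL


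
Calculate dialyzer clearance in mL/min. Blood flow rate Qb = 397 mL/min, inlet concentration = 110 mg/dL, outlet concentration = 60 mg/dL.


K = Qb * (Cb_in - Cb_out) / Cb_in
K = 397 * (110 - 60) / 110
K = 180.5 mL/min


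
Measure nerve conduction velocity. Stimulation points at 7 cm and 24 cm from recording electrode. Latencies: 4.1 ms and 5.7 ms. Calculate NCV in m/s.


Distance = (24 - 7) / 100 = 0.17 m
dt = (5.7 - 4.1) / 1000 = 0.0016 s
NCV = dist / dt = 106.2 m/s


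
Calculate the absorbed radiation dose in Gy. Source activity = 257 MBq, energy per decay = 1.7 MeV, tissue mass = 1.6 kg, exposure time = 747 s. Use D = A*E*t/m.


A = 257 MBq = 2.5700e+08 Bq
E = 1.7 MeV = 2.7234e-13 J
D = A*E*t/m = 2.5700e+08*2.7234e-13*747/1.6
D = 0.03268 Gy


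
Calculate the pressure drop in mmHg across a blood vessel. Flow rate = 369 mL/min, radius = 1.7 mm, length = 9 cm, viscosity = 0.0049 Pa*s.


dP = 8*mu*L*Q / (pi*r^4)
Q = 369 mL/min = 6.15e-06 m^3/s
dP = 826.91 Pa = 826.91 / 133.322 mmHg = 6.202 mmHg


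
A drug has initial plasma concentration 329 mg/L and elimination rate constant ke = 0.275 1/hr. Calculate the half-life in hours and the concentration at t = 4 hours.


t_half = ln(2) / ke = 0.693147 / 0.275 = 2.521 hr
C(t) = C0 * exp(-ke*t) = 329 * exp(-0.275*4)
C(4) = 109.5 mg/L


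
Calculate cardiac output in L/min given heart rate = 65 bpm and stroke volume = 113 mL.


CO = HR * SV
CO = 65 * 113 / 1000
CO = 7.345 L/min


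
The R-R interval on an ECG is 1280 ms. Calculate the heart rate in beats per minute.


HR = 60 / RR_interval(s)
RR = 1280 ms = 1.28 s
HR = 60 / 1.28 = 46.88 bpm


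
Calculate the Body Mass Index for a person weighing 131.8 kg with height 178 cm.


BMI = weight / height^2
height = 178 cm = 1.78 m
BMI = 131.8 / 1.78^2
BMI = 41.6 kg/m^2


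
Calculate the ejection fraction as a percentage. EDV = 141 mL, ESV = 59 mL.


SV = EDV - ESV = 141 - 59 = 82 mL
EF = SV/EDV * 100 = 82/141 * 100
EF = 58.16%


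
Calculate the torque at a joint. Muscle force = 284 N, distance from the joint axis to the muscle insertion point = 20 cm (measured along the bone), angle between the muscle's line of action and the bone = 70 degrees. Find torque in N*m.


Torque = F * d * sin(theta)   (moment arm = d*sin(theta))
d = 20 cm = 0.2 m
Torque = 284 * 0.2 * sin(70)
Torque = 53.37 N*m


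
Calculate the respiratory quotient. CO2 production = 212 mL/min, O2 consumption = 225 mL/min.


RQ = VCO2 / VO2
RQ = 212 / 225
RQ = 0.9422


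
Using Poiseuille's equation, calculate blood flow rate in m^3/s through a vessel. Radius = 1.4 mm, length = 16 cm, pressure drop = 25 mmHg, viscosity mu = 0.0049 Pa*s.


Q = pi*r^4*dP / (8*mu*L)
r = 0.0014 m, L = 0.16 m
dP = 25 mmHg = 3333.05 Pa
Q = 6.4135e-06 m^3/s


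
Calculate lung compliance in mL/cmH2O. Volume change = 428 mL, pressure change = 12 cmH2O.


C = dV / dP
C = 428 / 12
C = 35.67 mL/cmH2O


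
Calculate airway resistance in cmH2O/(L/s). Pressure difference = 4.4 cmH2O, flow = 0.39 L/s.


R = dP / flow
R = 4.4 / 0.39
R = 11.28 cmH2O/(L/s)


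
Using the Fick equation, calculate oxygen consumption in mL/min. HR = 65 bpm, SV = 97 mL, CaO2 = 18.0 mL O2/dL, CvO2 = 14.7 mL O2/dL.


CO = HR*SV = 65*97/1000 = 6.305 L/min
a-v O2 diff = 18.0 - 14.7 = 3.3 mL/dL
VO2 = CO * (CaO2-CvO2) * 10 dL/L
VO2 = 6.305 * 3.3 * 10
VO2 = 208.1 mL/min


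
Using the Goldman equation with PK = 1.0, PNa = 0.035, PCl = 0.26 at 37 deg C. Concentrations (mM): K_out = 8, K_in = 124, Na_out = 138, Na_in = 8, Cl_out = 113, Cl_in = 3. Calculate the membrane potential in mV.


Vm = (RT/F)*ln((PK*Ko + PNa*Nao + PCl*Cli)/(PK*Ki + PNa*Nai + PCl*Clo))
Numer = 13.61, Denom = 153.66
Vm = -64.78 mV


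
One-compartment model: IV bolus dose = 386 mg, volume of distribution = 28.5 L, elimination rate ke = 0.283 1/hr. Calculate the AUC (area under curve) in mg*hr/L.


C0 = Dose/Vd = 386/28.5 = 13.5439 mg/L
AUC = C0/ke = 13.5439/0.283
AUC = 47.86 mg*hr/L


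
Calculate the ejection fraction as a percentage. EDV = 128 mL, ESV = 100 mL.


SV = EDV - ESV = 128 - 100 = 28 mL
EF = SV/EDV * 100 = 28/128 * 100
EF = 21.88%


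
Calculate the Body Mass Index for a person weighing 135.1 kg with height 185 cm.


BMI = weight / height^2
height = 185 cm = 1.85 m
BMI = 135.1 / 1.85^2
BMI = 39.47 kg/m^2


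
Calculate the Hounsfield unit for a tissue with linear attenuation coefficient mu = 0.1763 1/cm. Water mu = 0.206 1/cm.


HU = ((mu_tissue - mu_water) / mu_water) * 1000
HU = ((0.1763 - 0.206) / 0.206) * 1000
HU = -144.2


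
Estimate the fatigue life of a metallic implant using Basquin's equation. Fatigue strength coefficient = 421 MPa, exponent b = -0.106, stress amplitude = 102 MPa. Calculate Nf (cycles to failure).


sigma_a = sigma_f' * (2Nf)^b
2Nf = (sigma_a/sigma_f')^(1/b)
2Nf = (102/421)^(1/-0.106)
2Nf = 643161.5
Nf = 3.216e+05


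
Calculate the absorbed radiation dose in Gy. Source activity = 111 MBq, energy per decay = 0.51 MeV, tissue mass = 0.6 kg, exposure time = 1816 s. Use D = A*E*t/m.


A = 111 MBq = 1.1100e+08 Bq
E = 0.51 MeV = 8.1702e-14 J
D = A*E*t/m = 1.1100e+08*8.1702e-14*1816/0.6
D = 0.02745 Gy


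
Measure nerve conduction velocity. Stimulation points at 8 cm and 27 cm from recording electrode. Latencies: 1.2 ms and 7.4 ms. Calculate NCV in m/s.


Distance = (27 - 8) / 100 = 0.19 m
dt = (7.4 - 1.2) / 1000 = 0.0062 s
NCV = dist / dt = 30.65 m/s


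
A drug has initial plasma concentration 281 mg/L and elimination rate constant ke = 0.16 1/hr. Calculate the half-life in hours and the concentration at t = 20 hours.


t_half = ln(2) / ke = 0.693147 / 0.16 = 4.332 hr
C(t) = C0 * exp(-ke*t) = 281 * exp(-0.16*20)
C(20) = 11.45 mg/L


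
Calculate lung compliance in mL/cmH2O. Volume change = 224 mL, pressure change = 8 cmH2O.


C = dV / dP
C = 224 / 8
C = 28 mL/cmH2O


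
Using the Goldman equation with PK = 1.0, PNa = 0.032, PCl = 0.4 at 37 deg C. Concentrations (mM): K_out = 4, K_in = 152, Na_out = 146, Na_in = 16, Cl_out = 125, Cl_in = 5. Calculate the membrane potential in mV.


Vm = (RT/F)*ln((PK*Ko + PNa*Nao + PCl*Cli)/(PK*Ki + PNa*Nai + PCl*Clo))
Numer = 10.672, Denom = 202.512
Vm = -78.66 mV


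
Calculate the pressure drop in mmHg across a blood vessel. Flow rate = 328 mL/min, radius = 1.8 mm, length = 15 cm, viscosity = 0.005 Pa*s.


dP = 8*mu*L*Q / (pi*r^4)
Q = 328 mL/min = 5.46667e-06 m^3/s
dP = 994.567 Pa = 994.567 / 133.322 mmHg = 7.46 mmHg


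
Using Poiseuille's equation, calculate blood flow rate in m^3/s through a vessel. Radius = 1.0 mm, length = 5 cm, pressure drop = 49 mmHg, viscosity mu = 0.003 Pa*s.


Q = pi*r^4*dP / (8*mu*L)
r = 0.001 m, L = 0.05 m
dP = 49 mmHg = 6532.778 Pa
Q = 1.7103e-05 m^3/s


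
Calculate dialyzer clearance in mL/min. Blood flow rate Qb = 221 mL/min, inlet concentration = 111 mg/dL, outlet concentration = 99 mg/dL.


K = Qb * (Cb_in - Cb_out) / Cb_in
K = 221 * (111 - 99) / 111
K = 23.89 mL/min


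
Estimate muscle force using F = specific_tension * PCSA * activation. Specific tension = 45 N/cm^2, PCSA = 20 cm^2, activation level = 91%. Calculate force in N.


F = sigma * PCSA * activation
F = 45 * 20 * 0.91
F = 819 N


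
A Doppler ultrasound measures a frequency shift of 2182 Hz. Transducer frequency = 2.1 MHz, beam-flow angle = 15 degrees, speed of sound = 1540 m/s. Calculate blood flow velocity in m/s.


v = fd * c / (2 * f0 * cos(theta))
v = 2182 * 1540 / (2 * 2.1000e+06 * cos(15))
v = 0.8283 m/s


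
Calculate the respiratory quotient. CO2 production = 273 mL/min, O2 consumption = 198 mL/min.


RQ = VCO2 / VO2
RQ = 273 / 198
RQ = 1.379


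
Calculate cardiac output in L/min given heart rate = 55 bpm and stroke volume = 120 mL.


CO = HR * SV
CO = 55 * 120 / 1000
CO = 6.6 L/min


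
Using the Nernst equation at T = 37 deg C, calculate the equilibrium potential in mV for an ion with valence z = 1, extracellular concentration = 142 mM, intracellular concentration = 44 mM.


E = (RT/(zF)) * ln(C_out/C_in)
T = 37 + 273.15 = 310.15 K
E = (8.314 * 310.15 / (1 * 96485)) * ln(142/44)
E = 31.31 mV


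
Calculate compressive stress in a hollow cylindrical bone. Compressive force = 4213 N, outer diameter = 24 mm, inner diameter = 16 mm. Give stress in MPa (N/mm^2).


A = pi*(r_o^2 - r_i^2)
r_o = 12 mm, r_i = 8 mm
A = 251.327 mm^2
sigma = F/A = 4213 / 251.327
sigma = 16.76 MPa


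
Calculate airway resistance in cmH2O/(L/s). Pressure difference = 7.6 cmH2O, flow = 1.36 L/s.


R = dP / flow
R = 7.6 / 1.36
R = 5.588 cmH2O/(L/s)


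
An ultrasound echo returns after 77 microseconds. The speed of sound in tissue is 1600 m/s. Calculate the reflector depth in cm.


depth = c * t / 2
t = 77 us = 7.7000e-05 s
depth = 1600 * 7.7000e-05 / 2
depth = 0.0616 m = 6.16 cm


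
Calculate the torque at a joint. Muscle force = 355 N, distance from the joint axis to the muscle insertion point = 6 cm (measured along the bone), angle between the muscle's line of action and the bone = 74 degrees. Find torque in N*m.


Torque = F * d * sin(theta)   (moment arm = d*sin(theta))
d = 6 cm = 0.06 m
Torque = 355 * 0.06 * sin(74)
Torque = 20.47 N*m


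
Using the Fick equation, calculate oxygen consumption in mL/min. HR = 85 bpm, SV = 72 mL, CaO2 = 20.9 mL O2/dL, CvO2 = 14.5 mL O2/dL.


CO = HR*SV = 85*72/1000 = 6.12 L/min
a-v O2 diff = 20.9 - 14.5 = 6.4 mL/dL
VO2 = CO * (CaO2-CvO2) * 10 dL/L
VO2 = 6.12 * 6.4 * 10
VO2 = 391.7 mL/min


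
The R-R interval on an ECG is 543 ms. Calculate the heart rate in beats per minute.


HR = 60 / RR_interval(s)
RR = 543 ms = 0.543 s
HR = 60 / 0.543 = 110.5 bpm


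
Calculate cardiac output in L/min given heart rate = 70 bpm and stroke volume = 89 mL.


CO = HR * SV
CO = 70 * 89 / 1000
CO = 6.23 L/min


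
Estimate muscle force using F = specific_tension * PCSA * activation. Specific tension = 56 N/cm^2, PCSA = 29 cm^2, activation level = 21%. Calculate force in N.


F = sigma * PCSA * activation
F = 56 * 29 * 0.21
F = 341 N


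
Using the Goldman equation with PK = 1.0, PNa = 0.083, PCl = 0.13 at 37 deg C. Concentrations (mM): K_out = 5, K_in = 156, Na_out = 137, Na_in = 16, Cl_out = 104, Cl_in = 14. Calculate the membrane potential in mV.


Vm = (RT/F)*ln((PK*Ko + PNa*Nao + PCl*Cli)/(PK*Ki + PNa*Nai + PCl*Clo))
Numer = 18.191, Denom = 170.848
Vm = -59.86 mV


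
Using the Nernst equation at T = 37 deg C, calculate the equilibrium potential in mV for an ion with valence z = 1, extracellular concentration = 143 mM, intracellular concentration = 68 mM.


E = (RT/(zF)) * ln(C_out/C_in)
T = 37 + 273.15 = 310.15 K
E = (8.314 * 310.15 / (1 * 96485)) * ln(143/68)
E = 19.87 mV


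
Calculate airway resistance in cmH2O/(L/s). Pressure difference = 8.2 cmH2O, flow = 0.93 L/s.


R = dP / flow
R = 8.2 / 0.93
R = 8.817 cmH2O/(L/s)


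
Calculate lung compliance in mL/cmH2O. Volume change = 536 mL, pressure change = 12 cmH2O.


C = dV / dP
C = 536 / 12
C = 44.67 mL/cmH2O


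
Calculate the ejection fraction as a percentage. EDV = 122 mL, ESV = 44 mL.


SV = EDV - ESV = 122 - 44 = 78 mL
EF = SV/EDV * 100 = 78/122 * 100
EF = 63.93%


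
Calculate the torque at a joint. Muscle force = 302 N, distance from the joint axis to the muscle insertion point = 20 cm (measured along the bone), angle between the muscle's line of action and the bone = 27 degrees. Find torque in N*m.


Torque = F * d * sin(theta)   (moment arm = d*sin(theta))
d = 20 cm = 0.2 m
Torque = 302 * 0.2 * sin(27)
Torque = 27.42 N*m


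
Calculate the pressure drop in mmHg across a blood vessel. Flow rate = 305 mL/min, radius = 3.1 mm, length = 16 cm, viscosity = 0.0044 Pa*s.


dP = 8*mu*L*Q / (pi*r^4)
Q = 305 mL/min = 5.08333e-06 m^3/s
dP = 98.6766 Pa = 98.6766 / 133.322 mmHg = 0.7401 mmHg


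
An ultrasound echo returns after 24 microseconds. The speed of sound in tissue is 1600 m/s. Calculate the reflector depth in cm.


depth = c * t / 2
t = 24 us = 2.4000e-05 s
depth = 1600 * 2.4000e-05 / 2
depth = 0.0192 m = 1.92 cm


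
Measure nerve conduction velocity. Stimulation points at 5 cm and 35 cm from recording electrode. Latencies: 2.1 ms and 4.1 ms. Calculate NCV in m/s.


Distance = (35 - 5) / 100 = 0.3 m
dt = (4.1 - 2.1) / 1000 = 0.002 s
NCV = dist / dt = 150 m/s


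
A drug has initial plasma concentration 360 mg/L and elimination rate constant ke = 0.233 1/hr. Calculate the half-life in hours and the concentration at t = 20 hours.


t_half = ln(2) / ke = 0.693147 / 0.233 = 2.975 hr
C(t) = C0 * exp(-ke*t) = 360 * exp(-0.233*20)
C(20) = 3.408 mg/L


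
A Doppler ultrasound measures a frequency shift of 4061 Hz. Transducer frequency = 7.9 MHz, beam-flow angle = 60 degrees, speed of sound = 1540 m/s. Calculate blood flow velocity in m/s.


v = fd * c / (2 * f0 * cos(theta))
v = 4061 * 1540 / (2 * 7.9000e+06 * cos(60))
v = 0.7916 m/s


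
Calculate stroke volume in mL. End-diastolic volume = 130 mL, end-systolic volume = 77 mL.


SV = EDV - ESV
SV = 130 - 77
SV = 53 mL


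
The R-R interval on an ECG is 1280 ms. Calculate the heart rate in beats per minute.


HR = 60 / RR_interval(s)
RR = 1280 ms = 1.28 s
HR = 60 / 1.28 = 46.88 bpm


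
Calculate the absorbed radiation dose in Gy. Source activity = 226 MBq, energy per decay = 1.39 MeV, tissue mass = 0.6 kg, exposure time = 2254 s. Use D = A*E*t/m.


A = 226 MBq = 2.2600e+08 Bq
E = 1.39 MeV = 2.22678e-13 J
D = A*E*t/m = 2.2600e+08*2.22678e-13*2254/0.6
D = 0.1891 Gy


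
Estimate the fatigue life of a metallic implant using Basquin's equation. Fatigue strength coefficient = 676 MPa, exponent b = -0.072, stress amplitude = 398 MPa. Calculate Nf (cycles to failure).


sigma_a = sigma_f' * (2Nf)^b
2Nf = (sigma_a/sigma_f')^(1/b)
2Nf = (398/676)^(1/-0.072)
2Nf = 1567.9352
Nf = 784


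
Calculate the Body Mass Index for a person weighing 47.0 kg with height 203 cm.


BMI = weight / height^2
height = 203 cm = 2.03 m
BMI = 47.0 / 2.03^2
BMI = 11.41 kg/m^2


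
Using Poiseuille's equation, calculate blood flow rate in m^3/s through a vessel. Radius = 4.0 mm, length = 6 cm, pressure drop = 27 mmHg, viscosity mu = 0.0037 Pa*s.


Q = pi*r^4*dP / (8*mu*L)
r = 0.004 m, L = 0.06 m
dP = 27 mmHg = 3599.694 Pa
Q = 0.00163 m^3/s


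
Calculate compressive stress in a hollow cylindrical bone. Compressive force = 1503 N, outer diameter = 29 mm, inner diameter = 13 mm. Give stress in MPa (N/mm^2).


A = pi*(r_o^2 - r_i^2)
r_o = 14.5 mm, r_i = 6.5 mm
A = 527.788 mm^2
sigma = F/A = 1503 / 527.788
sigma = 2.848 MPa


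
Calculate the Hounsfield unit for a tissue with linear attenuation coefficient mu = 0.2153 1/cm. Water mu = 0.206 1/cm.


HU = ((mu_tissue - mu_water) / mu_water) * 1000
HU = ((0.2153 - 0.206) / 0.206) * 1000
HU = 45.15


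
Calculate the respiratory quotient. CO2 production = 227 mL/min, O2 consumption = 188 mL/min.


RQ = VCO2 / VO2
RQ = 227 / 188
RQ = 1.207


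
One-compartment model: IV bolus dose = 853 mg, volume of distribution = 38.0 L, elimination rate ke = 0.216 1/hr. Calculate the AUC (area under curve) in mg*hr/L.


C0 = Dose/Vd = 853/38.0 = 22.4474 mg/L
AUC = C0/ke = 22.4474/0.216
AUC = 103.9 mg*hr/L


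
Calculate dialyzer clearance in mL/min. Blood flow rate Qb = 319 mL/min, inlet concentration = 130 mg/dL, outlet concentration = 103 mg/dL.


K = Qb * (Cb_in - Cb_out) / Cb_in
K = 319 * (130 - 103) / 130
K = 66.25 mL/min


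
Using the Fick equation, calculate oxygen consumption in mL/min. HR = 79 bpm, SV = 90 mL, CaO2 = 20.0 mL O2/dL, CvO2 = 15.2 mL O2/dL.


CO = HR*SV = 79*90/1000 = 7.11 L/min
a-v O2 diff = 20.0 - 15.2 = 4.8 mL/dL
VO2 = CO * (CaO2-CvO2) * 10 dL/L
VO2 = 7.11 * 4.8 * 10
VO2 = 341.3 mL/min


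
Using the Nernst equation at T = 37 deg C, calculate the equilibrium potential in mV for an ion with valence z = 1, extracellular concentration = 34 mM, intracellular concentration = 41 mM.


E = (RT/(zF)) * ln(C_out/C_in)
T = 37 + 273.15 = 310.15 K
E = (8.314 * 310.15 / (1 * 96485)) * ln(34/41)
E = -5.003 mV


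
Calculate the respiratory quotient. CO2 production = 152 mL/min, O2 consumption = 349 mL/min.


RQ = VCO2 / VO2
RQ = 152 / 349
RQ = 0.4355


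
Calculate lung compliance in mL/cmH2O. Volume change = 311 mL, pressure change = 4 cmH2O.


C = dV / dP
C = 311 / 4
C = 77.75 mL/cmH2O


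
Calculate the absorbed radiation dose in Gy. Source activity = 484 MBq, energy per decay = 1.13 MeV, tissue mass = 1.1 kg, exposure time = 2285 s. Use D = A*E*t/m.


A = 484 MBq = 4.8400e+08 Bq
E = 1.13 MeV = 1.81026e-13 J
D = A*E*t/m = 4.8400e+08*1.81026e-13*2285/1.1
D = 0.182 Gy


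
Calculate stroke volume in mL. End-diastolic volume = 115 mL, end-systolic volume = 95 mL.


SV = EDV - ESV
SV = 115 - 95
SV = 20 mL


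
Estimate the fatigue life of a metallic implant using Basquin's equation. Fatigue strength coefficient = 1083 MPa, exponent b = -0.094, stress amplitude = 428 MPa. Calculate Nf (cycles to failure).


sigma_a = sigma_f' * (2Nf)^b
2Nf = (sigma_a/sigma_f')^(1/b)
2Nf = (428/1083)^(1/-0.094)
2Nf = 19462.508
Nf = 9731


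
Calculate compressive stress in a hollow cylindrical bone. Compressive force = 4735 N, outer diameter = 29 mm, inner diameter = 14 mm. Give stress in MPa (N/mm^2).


A = pi*(r_o^2 - r_i^2)
r_o = 14.5 mm, r_i = 7 mm
A = 506.582 mm^2
sigma = F/A = 4735 / 506.582
sigma = 9.347 MPa


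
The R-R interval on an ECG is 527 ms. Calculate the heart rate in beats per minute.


HR = 60 / RR_interval(s)
RR = 527 ms = 0.527 s
HR = 60 / 0.527 = 113.9 bpm


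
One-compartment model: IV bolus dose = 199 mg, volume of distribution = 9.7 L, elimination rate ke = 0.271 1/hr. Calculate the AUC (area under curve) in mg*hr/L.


C0 = Dose/Vd = 199/9.7 = 20.5155 mg/L
AUC = C0/ke = 20.5155/0.271
AUC = 75.7 mg*hr/L


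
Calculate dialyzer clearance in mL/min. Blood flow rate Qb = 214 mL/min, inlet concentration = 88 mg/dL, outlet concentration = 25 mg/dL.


K = Qb * (Cb_in - Cb_out) / Cb_in
K = 214 * (88 - 25) / 88
K = 153.2 mL/min


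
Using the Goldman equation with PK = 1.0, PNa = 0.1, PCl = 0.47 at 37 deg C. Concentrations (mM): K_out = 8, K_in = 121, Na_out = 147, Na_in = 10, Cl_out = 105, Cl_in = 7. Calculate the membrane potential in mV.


Vm = (RT/F)*ln((PK*Ko + PNa*Nao + PCl*Cli)/(PK*Ki + PNa*Nai + PCl*Clo))
Numer = 25.99, Denom = 171.35
Vm = -50.4 mV


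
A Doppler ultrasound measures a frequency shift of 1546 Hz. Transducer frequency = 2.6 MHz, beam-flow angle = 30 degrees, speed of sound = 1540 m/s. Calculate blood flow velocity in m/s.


v = fd * c / (2 * f0 * cos(theta))
v = 1546 * 1540 / (2 * 2.6000e+06 * cos(30))
v = 0.5287 m/s


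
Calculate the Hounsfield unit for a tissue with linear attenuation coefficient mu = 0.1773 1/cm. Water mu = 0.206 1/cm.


HU = ((mu_tissue - mu_water) / mu_water) * 1000
HU = ((0.1773 - 0.206) / 0.206) * 1000
HU = -139.3


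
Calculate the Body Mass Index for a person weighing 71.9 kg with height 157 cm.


BMI = weight / height^2
height = 157 cm = 1.57 m
BMI = 71.9 / 1.57^2
BMI = 29.17 kg/m^2


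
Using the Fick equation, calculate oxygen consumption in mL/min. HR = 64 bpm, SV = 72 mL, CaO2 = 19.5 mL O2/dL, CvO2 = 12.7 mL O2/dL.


CO = HR*SV = 64*72/1000 = 4.608 L/min
a-v O2 diff = 19.5 - 12.7 = 6.8 mL/dL
VO2 = CO * (CaO2-CvO2) * 10 dL/L
VO2 = 4.608 * 6.8 * 10
VO2 = 313.3 mL/min


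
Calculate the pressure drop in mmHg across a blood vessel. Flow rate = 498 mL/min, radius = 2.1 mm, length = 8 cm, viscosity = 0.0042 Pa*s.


dP = 8*mu*L*Q / (pi*r^4)
Q = 498 mL/min = 8.3e-06 m^3/s
dP = 365.158 Pa = 365.158 / 133.322 mmHg = 2.739 mmHg


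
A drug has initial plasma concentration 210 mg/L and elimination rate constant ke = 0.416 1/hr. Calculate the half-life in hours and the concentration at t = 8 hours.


t_half = ln(2) / ke = 0.693147 / 0.416 = 1.666 hr
C(t) = C0 * exp(-ke*t) = 210 * exp(-0.416*8)
C(8) = 7.532 mg/L


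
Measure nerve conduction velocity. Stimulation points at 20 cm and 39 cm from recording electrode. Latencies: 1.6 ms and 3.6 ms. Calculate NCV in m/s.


Distance = (39 - 20) / 100 = 0.19 m
dt = (3.6 - 1.6) / 1000 = 0.002 s
NCV = dist / dt = 95 m/s


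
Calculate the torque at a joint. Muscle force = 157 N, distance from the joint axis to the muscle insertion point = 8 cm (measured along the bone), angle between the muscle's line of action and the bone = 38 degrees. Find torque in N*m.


Torque = F * d * sin(theta)   (moment arm = d*sin(theta))
d = 8 cm = 0.08 m
Torque = 157 * 0.08 * sin(38)
Torque = 7.733 N*m


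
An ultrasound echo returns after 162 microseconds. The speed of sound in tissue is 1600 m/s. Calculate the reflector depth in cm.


depth = c * t / 2
t = 162 us = 1.6200e-04 s
depth = 1600 * 1.6200e-04 / 2
depth = 0.1296 m = 12.96 cm


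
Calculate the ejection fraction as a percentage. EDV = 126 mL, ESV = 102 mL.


SV = EDV - ESV = 126 - 102 = 24 mL
EF = SV/EDV * 100 = 24/126 * 100
EF = 19.05%


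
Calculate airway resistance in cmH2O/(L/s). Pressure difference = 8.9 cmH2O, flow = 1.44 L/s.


R = dP / flow
R = 8.9 / 1.44
R = 6.181 cmH2O/(L/s)


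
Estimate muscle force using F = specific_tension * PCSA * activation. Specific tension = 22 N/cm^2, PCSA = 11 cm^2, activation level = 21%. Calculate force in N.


F = sigma * PCSA * activation
F = 22 * 11 * 0.21
F = 50.82 N


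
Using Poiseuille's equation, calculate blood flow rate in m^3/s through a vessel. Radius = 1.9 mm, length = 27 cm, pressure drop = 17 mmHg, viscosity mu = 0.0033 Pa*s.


Q = pi*r^4*dP / (8*mu*L)
r = 0.0019 m, L = 0.27 m
dP = 17 mmHg = 2266.474 Pa
Q = 1.3018e-05 m^3/s


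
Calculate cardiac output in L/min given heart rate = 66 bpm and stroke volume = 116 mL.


CO = HR * SV
CO = 66 * 116 / 1000
CO = 7.656 L/min


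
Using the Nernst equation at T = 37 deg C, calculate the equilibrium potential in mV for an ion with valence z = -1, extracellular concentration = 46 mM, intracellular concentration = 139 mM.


E = (RT/(zF)) * ln(C_out/C_in)
T = 37 + 273.15 = 310.15 K
E = (8.314 * 310.15 / (-1 * 96485)) * ln(46/139)
E = 29.55 mV


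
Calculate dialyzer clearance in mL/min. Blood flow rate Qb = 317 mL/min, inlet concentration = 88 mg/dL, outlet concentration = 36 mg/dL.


K = Qb * (Cb_in - Cb_out) / Cb_in
K = 317 * (88 - 36) / 88
K = 187.3 mL/min


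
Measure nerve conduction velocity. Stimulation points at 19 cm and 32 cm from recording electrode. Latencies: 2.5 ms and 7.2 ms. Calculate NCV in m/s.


Distance = (32 - 19) / 100 = 0.13 m
dt = (7.2 - 2.5) / 1000 = 0.0047 s
NCV = dist / dt = 27.66 m/s


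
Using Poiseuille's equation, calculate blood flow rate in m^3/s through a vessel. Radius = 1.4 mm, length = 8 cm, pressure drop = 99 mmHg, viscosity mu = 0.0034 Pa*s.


Q = pi*r^4*dP / (8*mu*L)
r = 0.0014 m, L = 0.08 m
dP = 99 mmHg = 13198.878 Pa
Q = 7.3205e-05 m^3/s


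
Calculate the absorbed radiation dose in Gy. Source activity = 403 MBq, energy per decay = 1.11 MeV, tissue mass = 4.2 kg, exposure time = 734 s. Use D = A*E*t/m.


A = 403 MBq = 4.0300e+08 Bq
E = 1.11 MeV = 1.77822e-13 J
D = A*E*t/m = 4.0300e+08*1.77822e-13*734/4.2
D = 0.01252 Gy


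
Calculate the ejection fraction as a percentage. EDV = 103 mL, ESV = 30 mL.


SV = EDV - ESV = 103 - 30 = 73 mL
EF = SV/EDV * 100 = 73/103 * 100
EF = 70.87%


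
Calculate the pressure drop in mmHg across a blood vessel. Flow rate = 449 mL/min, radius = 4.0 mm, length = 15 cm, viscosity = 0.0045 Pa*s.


dP = 8*mu*L*Q / (pi*r^4)
Q = 449 mL/min = 7.48333e-06 m^3/s
dP = 50.2457 Pa = 50.2457 / 133.322 mmHg = 0.3769 mmHg


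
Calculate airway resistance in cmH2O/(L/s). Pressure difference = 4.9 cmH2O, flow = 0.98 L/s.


R = dP / flow
R = 4.9 / 0.98
R = 5 cmH2O/(L/s)


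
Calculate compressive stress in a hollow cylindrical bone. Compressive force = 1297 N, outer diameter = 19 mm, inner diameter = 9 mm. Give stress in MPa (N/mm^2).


A = pi*(r_o^2 - r_i^2)
r_o = 9.5 mm, r_i = 4.5 mm
A = 219.911 mm^2
sigma = F/A = 1297 / 219.911
sigma = 5.898 MPa


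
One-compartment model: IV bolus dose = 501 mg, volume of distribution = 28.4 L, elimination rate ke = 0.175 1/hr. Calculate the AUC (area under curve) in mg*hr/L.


C0 = Dose/Vd = 501/28.4 = 17.6408 mg/L
AUC = C0/ke = 17.6408/0.175
AUC = 100.8 mg*hr/L


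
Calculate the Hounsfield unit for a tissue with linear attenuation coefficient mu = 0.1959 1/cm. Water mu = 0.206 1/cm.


HU = ((mu_tissue - mu_water) / mu_water) * 1000
HU = ((0.1959 - 0.206) / 0.206) * 1000
HU = -49.03


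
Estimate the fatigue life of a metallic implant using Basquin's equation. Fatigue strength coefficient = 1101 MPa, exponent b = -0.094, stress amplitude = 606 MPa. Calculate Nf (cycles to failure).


sigma_a = sigma_f' * (2Nf)^b
2Nf = (sigma_a/sigma_f')^(1/b)
2Nf = (606/1101)^(1/-0.094)
2Nf = 573.67638
Nf = 286.8


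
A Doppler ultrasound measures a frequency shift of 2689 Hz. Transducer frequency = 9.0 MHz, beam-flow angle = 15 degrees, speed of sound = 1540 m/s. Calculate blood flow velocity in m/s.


v = fd * c / (2 * f0 * cos(theta))
v = 2689 * 1540 / (2 * 9.0000e+06 * cos(15))
v = 0.2382 m/s


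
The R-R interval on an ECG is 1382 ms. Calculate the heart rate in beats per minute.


HR = 60 / RR_interval(s)
RR = 1382 ms = 1.382 s
HR = 60 / 1.382 = 43.42 bpm


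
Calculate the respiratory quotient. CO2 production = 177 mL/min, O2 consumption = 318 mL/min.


RQ = VCO2 / VO2
RQ = 177 / 318
RQ = 0.5566


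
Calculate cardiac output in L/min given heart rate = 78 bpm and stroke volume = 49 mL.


CO = HR * SV
CO = 78 * 49 / 1000
CO = 3.822 L/min


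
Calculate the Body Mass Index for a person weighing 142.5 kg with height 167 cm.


BMI = weight / height^2
height = 167 cm = 1.67 m
BMI = 142.5 / 1.67^2
BMI = 51.1 kg/m^2


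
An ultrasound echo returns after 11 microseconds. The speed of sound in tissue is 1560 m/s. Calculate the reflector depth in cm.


depth = c * t / 2
t = 11 us = 1.1000e-05 s
depth = 1560 * 1.1000e-05 / 2
depth = 0.00858 m = 0.858 cm


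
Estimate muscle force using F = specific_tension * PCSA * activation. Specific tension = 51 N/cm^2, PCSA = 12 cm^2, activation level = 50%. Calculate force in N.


F = sigma * PCSA * activation
F = 51 * 12 * 0.5
F = 306 N


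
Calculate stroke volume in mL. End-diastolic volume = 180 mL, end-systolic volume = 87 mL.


SV = EDV - ESV
SV = 180 - 87
SV = 93 mL


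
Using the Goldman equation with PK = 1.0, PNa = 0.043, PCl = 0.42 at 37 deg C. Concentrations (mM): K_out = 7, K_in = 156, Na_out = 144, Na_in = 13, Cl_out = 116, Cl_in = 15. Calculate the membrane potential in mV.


Vm = (RT/F)*ln((PK*Ko + PNa*Nao + PCl*Cli)/(PK*Ki + PNa*Nai + PCl*Clo))
Numer = 19.492, Denom = 205.279
Vm = -62.92 mV


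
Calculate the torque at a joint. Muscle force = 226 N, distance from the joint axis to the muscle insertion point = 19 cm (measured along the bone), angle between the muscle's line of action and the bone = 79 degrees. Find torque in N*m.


Torque = F * d * sin(theta)   (moment arm = d*sin(theta))
d = 19 cm = 0.19 m
Torque = 226 * 0.19 * sin(79)
Torque = 42.15 N*m


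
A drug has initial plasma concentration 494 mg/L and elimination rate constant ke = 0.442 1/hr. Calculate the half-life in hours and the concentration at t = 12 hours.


t_half = ln(2) / ke = 0.693147 / 0.442 = 1.568 hr
C(t) = C0 * exp(-ke*t) = 494 * exp(-0.442*12)
C(12) = 2.456 mg/L


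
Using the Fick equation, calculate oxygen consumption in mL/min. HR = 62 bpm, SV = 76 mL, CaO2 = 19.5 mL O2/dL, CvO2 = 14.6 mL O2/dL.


CO = HR*SV = 62*76/1000 = 4.712 L/min
a-v O2 diff = 19.5 - 14.6 = 4.9 mL/dL
VO2 = CO * (CaO2-CvO2) * 10 dL/L
VO2 = 4.712 * 4.9 * 10
VO2 = 230.9 mL/min


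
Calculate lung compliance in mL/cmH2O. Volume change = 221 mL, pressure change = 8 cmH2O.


C = dV / dP
C = 221 / 8
C = 27.62 mL/cmH2O


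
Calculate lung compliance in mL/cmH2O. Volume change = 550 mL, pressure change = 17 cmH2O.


C = dV / dP
C = 550 / 17
C = 32.35 mL/cmH2O


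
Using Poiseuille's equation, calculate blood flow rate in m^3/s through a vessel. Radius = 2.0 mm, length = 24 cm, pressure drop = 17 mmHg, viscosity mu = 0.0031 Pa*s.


Q = pi*r^4*dP / (8*mu*L)
r = 0.002 m, L = 0.24 m
dP = 17 mmHg = 2266.474 Pa
Q = 1.9141e-05 m^3/s


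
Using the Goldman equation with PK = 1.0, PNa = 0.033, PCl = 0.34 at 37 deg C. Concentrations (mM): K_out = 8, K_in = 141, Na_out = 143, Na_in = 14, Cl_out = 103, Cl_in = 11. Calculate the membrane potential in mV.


Vm = (RT/F)*ln((PK*Ko + PNa*Nao + PCl*Cli)/(PK*Ki + PNa*Nai + PCl*Clo))
Numer = 16.459, Denom = 176.482
Vm = -63.4 mV


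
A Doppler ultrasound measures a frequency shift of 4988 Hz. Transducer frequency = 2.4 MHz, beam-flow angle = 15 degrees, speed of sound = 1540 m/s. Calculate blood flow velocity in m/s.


v = fd * c / (2 * f0 * cos(theta))
v = 4988 * 1540 / (2 * 2.4000e+06 * cos(15))
v = 1.657 m/s


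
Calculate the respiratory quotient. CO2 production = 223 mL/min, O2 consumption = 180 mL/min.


RQ = VCO2 / VO2
RQ = 223 / 180
RQ = 1.239


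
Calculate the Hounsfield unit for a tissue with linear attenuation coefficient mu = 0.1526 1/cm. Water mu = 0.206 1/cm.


HU = ((mu_tissue - mu_water) / mu_water) * 1000
HU = ((0.1526 - 0.206) / 0.206) * 1000
HU = -259.2


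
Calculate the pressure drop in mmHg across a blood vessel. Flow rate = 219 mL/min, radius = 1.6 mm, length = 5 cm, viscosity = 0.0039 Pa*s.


dP = 8*mu*L*Q / (pi*r^4)
Q = 219 mL/min = 3.65e-06 m^3/s
dP = 276.559 Pa = 276.559 / 133.322 mmHg = 2.074 mmHg


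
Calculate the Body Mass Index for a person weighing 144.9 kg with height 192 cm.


BMI = weight / height^2
height = 192 cm = 1.92 m
BMI = 144.9 / 1.92^2
BMI = 39.31 kg/m^2


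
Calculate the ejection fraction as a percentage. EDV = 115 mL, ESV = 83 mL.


SV = EDV - ESV = 115 - 83 = 32 mL
EF = SV/EDV * 100 = 32/115 * 100
EF = 27.83%


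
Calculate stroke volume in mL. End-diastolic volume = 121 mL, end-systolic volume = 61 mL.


SV = EDV - ESV
SV = 121 - 61
SV = 60 mL


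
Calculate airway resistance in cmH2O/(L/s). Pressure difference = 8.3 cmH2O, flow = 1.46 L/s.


R = dP / flow
R = 8.3 / 1.46
R = 5.685 cmH2O/(L/s)


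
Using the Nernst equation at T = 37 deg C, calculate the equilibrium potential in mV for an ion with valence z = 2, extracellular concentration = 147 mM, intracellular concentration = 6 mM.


E = (RT/(zF)) * ln(C_out/C_in)
T = 37 + 273.15 = 310.15 K
E = (8.314 * 310.15 / (2 * 96485)) * ln(147/6)
E = 42.74 mV


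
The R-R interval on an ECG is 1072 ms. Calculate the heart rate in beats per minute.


HR = 60 / RR_interval(s)
RR = 1072 ms = 1.072 s
HR = 60 / 1.072 = 55.97 bpm


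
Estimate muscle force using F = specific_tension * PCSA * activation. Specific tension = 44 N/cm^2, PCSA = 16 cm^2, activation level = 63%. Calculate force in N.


F = sigma * PCSA * activation
F = 44 * 16 * 0.63
F = 443.5 N


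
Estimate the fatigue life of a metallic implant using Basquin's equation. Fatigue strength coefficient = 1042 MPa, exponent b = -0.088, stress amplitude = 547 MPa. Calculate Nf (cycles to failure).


sigma_a = sigma_f' * (2Nf)^b
2Nf = (sigma_a/sigma_f')^(1/b)
2Nf = (547/1042)^(1/-0.088)
2Nf = 1515.1618
Nf = 757.6


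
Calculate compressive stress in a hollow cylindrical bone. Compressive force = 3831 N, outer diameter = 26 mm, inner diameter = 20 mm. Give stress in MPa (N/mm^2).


A = pi*(r_o^2 - r_i^2)
r_o = 13 mm, r_i = 10 mm
A = 216.77 mm^2
sigma = F/A = 3831 / 216.77
sigma = 17.67 MPa


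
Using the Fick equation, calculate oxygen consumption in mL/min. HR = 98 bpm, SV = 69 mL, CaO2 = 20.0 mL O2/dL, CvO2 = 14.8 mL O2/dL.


CO = HR*SV = 98*69/1000 = 6.762 L/min
a-v O2 diff = 20.0 - 14.8 = 5.2 mL/dL
VO2 = CO * (CaO2-CvO2) * 10 dL/L
VO2 = 6.762 * 5.2 * 10
VO2 = 351.6 mL/min


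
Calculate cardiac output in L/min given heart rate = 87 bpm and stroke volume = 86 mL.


CO = HR * SV
CO = 87 * 86 / 1000
CO = 7.482 L/min


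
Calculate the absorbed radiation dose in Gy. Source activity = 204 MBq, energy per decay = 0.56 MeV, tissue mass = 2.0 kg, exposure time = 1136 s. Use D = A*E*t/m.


A = 204 MBq = 2.0400e+08 Bq
E = 0.56 MeV = 8.9712e-14 J
D = A*E*t/m = 2.0400e+08*8.9712e-14*1136/2.0
D = 0.0104 Gy
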